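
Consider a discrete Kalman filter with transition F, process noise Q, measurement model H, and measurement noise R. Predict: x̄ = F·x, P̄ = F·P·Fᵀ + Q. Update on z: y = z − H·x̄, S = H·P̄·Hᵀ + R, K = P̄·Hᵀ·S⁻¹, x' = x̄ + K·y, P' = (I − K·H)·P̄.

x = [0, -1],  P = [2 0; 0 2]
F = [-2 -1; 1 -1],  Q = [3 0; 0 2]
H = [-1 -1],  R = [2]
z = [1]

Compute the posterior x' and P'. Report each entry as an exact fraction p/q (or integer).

x̄ = F·x = [1, 1]
P̄ = F·P·Fᵀ + Q = [13 -2; -2 6]
y = z − H·x̄ = [3]
S = H·P̄·Hᵀ + R = [17]
K = P̄·Hᵀ·S⁻¹ = [-11/17; -4/17]
x' = x̄ + K·y = [-16/17, 5/17]
P' = (I − K·H)·P̄ = [100/17 -78/17; -78/17 86/17]

x' = [-16/17, 5/17]
P' = [100/17 -78/17; -78/17 86/17]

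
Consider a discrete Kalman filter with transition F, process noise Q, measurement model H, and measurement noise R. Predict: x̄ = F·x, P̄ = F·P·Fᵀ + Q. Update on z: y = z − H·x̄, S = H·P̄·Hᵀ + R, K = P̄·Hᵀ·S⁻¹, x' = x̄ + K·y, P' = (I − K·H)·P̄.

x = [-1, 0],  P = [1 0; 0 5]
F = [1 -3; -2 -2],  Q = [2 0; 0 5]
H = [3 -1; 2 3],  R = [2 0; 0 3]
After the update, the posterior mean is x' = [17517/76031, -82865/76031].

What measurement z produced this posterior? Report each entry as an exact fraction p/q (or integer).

z = [2, -3]

x̄ = F·x = [-1, 2]
P̄ = F·P·Fᵀ + Q = [48 28; 28 29]
S = H·P̄·Hᵀ + R = [295 397; 397 792]
K = P̄·Hᵀ·S⁻¹ = [20412/76031 7048/76031; -13211/76031 20350/76031]
x' − x̄ = [93548/76031, -234927/76031] = K·y
y = (KᵀK)⁻¹·Kᵀ·(x' − x̄) = [7, -7]
z = y + H·x̄ = [7, -7] + [-5, 4] = [2, -3]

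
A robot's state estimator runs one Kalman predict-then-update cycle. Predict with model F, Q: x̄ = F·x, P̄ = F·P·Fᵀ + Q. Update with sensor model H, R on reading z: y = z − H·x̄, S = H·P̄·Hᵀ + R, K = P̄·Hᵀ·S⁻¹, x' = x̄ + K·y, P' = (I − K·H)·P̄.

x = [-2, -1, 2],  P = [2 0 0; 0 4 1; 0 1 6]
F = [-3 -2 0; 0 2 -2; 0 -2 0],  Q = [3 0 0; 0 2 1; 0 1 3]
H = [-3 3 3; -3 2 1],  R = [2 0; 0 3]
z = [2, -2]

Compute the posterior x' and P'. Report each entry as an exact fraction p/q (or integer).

x' = [68152/35001, 16078/11667, 13672/11667]
P' = [148726/35001 80587/11667 -29129/11667; 80587/11667 53099/3889 -25714/3889; -29129/11667 -25714/3889 16949/3889]

x̄ = F·x = [8, -6, 2]
P̄ = F·P·Fᵀ + Q = [37 -12 16; -12 34 -11; 16 -11 19]
y = z − H·x̄ = [38, 32]
S = H·P̄·Hᵀ + R = [542 483; 483 495]
K = P̄·Hᵀ·S⁻¹ = [2824/11667 -16681/35001; 784/3889 -103/11667; 1417/3889 -5350/11667]
x' = x̄ + K·y = [68152/35001, 16078/11667, 13672/11667]
P' = (I − K·H)·P̄ = [148726/35001 80587/11667 -29129/11667; 80587/11667 53099/3889 -25714/3889; -29129/11667 -25714/3889 16949/3889]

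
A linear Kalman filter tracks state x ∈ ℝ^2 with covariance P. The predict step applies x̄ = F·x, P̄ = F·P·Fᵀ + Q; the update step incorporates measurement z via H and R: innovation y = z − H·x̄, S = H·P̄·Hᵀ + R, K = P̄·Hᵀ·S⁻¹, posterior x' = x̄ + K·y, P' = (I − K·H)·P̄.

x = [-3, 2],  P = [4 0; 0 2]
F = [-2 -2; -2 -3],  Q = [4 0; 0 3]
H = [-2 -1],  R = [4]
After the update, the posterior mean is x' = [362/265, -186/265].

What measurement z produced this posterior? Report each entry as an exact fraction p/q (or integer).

z = [-2]

x̄ = F·x = [2, 0]
P̄ = F·P·Fᵀ + Q = [28 28; 28 37]
S = H·P̄·Hᵀ + R = [265]
K = P̄·Hᵀ·S⁻¹ = [-84/265; -93/265]
x' − x̄ = [-168/265, -186/265] = K·y
y = (KᵀK)⁻¹·Kᵀ·(x' − x̄) = [2]
z = y + H·x̄ = [2] + [-4] = [-2]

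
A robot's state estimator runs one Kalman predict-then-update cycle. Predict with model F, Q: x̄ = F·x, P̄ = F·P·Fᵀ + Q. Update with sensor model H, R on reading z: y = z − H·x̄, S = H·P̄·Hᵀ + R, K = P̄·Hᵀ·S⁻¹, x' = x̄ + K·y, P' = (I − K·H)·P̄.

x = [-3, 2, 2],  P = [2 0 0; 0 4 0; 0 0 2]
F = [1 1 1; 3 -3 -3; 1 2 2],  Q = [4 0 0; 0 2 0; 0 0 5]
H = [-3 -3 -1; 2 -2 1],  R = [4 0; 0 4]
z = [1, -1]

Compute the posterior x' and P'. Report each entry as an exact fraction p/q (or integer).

x̄ = F·x = [1, -21, 5]
P̄ = F·P·Fᵀ + Q = [12 -12 14; -12 74 -30; 14 -30 31]
y = z − H·x̄ = [-54, -50]
S = H·P̄·Hᵀ + R = [497 301; 301 651]
K = P̄·Hᵀ·S⁻¹ = [-1984/16639 2502/16639; -2911/16639 -3817/16639; -1768/16639 3859/16639]
x' = x̄ + K·y = [-1325/16639, -1375/16639, -14283/16639]
P' = (I − K·H)·P̄ = [16768/16639 -3768/16639 -31064/16639; -3768/16639 6136/16639 4540/16639; -31064/16639 4540/16639 86644/16639]

x' = [-1325/16639, -1375/16639, -14283/16639]
P' = [16768/16639 -3768/16639 -31064/16639; -3768/16639 6136/16639 4540/16639; -31064/16639 4540/16639 86644/16639]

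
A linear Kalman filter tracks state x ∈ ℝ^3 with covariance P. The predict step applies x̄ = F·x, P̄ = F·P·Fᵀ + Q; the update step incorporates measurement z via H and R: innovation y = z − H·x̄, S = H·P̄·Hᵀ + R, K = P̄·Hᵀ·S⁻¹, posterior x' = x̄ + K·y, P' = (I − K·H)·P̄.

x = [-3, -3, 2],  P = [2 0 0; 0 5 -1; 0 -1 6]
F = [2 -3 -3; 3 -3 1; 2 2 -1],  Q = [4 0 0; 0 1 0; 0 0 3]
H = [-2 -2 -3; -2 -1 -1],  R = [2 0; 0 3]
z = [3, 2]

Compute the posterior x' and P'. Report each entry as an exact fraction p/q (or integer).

x' = [-27136/27799, 96319/27799, -77911/27799]
P' = [128508/27799 -345569/27799 141068/27799; -345569/27799 2924999/55598 -746145/27799; 141068/27799 -746145/27799 412880/27799]

x̄ = F·x = [-3, 2, -14]
P̄ = F·P·Fᵀ + Q = [93 33 -1; 33 76 -29; -1 -29 41]
y = z − H·x̄ = [-41, -16]
S = H·P̄·Hᵀ + R = [951 692; 692 562]
K = P̄·Hᵀ·S⁻¹ = [5459/27799 -17505/27799; 2287/27799 -16811/55598; -14243/27799 17043/27799]
x' = x̄ + K·y = [-27136/27799, 96319/27799, -77911/27799]
P' = (I − K·H)·P̄ = [128508/27799 -345569/27799 141068/27799; -345569/27799 2924999/55598 -746145/27799; 141068/27799 -746145/27799 412880/27799]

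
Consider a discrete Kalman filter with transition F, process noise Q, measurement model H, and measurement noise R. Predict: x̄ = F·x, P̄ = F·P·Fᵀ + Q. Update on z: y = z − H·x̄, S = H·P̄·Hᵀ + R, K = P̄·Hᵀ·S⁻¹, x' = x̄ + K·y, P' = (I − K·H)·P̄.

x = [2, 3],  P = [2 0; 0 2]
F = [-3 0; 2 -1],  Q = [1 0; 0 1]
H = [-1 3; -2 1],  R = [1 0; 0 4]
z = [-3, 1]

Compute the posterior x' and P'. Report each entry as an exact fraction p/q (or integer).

x' = [-1026/631, -989/631]
P' = [2481/2524 431/1262; 431/1262 141/631]

x̄ = F·x = [-6, 1]
P̄ = F·P·Fᵀ + Q = [19 -12; -12 11]
y = z − H·x̄ = [-12, -12]
S = H·P̄·Hᵀ + R = [191 155; 155 139]
K = P̄·Hᵀ·S⁻¹ = [105/2524 -1025/2524; 415/1262 -145/1262]
x' = x̄ + K·y = [-1026/631, -989/631]
P' = (I − K·H)·P̄ = [2481/2524 431/1262; 431/1262 141/631]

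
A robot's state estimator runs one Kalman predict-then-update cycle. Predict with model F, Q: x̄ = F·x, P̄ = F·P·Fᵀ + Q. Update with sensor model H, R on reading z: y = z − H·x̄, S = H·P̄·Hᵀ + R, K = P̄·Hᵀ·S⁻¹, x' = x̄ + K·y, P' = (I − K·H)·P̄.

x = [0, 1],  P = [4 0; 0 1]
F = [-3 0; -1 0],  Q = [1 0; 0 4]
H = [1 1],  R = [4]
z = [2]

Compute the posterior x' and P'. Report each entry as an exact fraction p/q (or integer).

x' = [98/73, 40/73]
P' = [300/73 -104/73; -104/73 184/73]

x̄ = F·x = [0, 0]
P̄ = F·P·Fᵀ + Q = [37 12; 12 8]
y = z − H·x̄ = [2]
S = H·P̄·Hᵀ + R = [73]
K = P̄·Hᵀ·S⁻¹ = [49/73; 20/73]
x' = x̄ + K·y = [98/73, 40/73]
P' = (I − K·H)·P̄ = [300/73 -104/73; -104/73 184/73]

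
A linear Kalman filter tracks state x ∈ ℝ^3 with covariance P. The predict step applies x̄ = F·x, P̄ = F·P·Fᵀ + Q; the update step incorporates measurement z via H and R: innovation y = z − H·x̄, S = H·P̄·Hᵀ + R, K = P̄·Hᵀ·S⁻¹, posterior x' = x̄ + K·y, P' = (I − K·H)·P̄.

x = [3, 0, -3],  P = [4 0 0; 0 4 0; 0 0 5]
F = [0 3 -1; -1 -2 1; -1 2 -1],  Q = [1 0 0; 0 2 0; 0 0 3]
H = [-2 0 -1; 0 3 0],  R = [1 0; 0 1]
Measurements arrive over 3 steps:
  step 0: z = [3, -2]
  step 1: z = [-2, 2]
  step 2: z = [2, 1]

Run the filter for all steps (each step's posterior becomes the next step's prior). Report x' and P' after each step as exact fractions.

step 0: x̄ = F·x = [3, -6, 0]
step 0: P̄ = F·P·Fᵀ + Q = [42 -29 29; -29 27 -17; 29 -17 28]
step 0: y = z − H·x̄ = [9, 16]
step 0: S = H·P̄·Hᵀ + R = [313 225; 225 244]
step 0: K = P̄·Hᵀ·S⁻¹ = [-7997/25747 -1806/25747; 75/25747 8478/25747; -9509/25747 3387/25747]
step 0: x' = x̄ + K·y = [-23628/25747, -18159/25747, -31389/25747]
step 0: P' = (I − K·H)·P̄ = [20591/25747 -602/25747 -33185/25747; -602/25747 2826/25747 1129/25747; -33185/25747 1129/25747 75879/25747]
step 1: x̄ = F·x = [-23088/25747, 28557/25747, 18699/25747]
step 1: P̄ = F·P·Fᵀ + Q = [120286/25747 -118569/25747 55811/25747; -118569/25747 218714/25747 -62076/25747; 55811/25747 -62076/25747 116537/25747]
step 1: y = z − H·x̄ = [-78971/25747, -34177/25747]
step 1: S = H·P̄·Hᵀ + R = [846672/25747 897642/25747; 897642/25747 1994173/25747]
step 1: K = P̄·Hᵀ·S⁻¹ = [-10554295/34281636 -227349/5713606; 49869/5713606 928749/2856803; -3726291/11427212 305091/5713606]
step 1: x' = x̄ + K·y = [3441545/34281636, 3718551/5713606, 18918405/11427212]
step 1: P' = (I − K·H)·P̄ = [19818599/34281636 -75783/5713606 -9694301/11427212; -75783/5713606 309583/2856803 101697/5713606; -9694301/11427212 101697/5713606 23114893/11427212]
step 2: x̄ = F·x = [3392901/11427212, 4345529/17140818, -3893537/8570409]
step 2: P̄ = F·P·Fᵀ + Q = [44466729/11427212 -19383759/5713606 5072078/2856803; -19383759/5713606 56623205/8570409 -15486334/8570409; 5072078/2856803 -15486334/8570409 37020107/8570409]
step 2: y = z − H·x̄ = [36673265/17140818, 1368077/5713606]
step 2: S = H·P̄·Hᵀ + R = [239855639/8570409 73637611/2856803; 73637611/2856803 172726418/2856803]
step 2: K = P̄·Hᵀ·S⁻¹ = [-5408795883/17615433826 -329680833/8807716913; 73637611/8807716913 2855953758/8807716913; -2880741776/8807716913 438448833/8807716913]
step 2: x' = x̄ + K·y = [-6499878989/17615433826, 3074311555/8807716913, -20119582931/17615433826]
step 2: P' = (I − K·H)·P̄ = [5069347470/8807716913 -109893611/8807716913 -14868593997/17615433826; -109893611/8807716913 951984586/8807716913 146149611/8807716913; -14868593997/17615433826 146149611/8807716913 17749335773/8807716913]

step 0: x' = [-23628/25747, -18159/25747, -31389/25747], P' = [20591/25747 -602/25747 -33185/25747; -602/25747 2826/25747 1129/25747; -33185/25747 1129/25747 75879/25747]
step 1: x' = [3441545/34281636, 3718551/5713606, 18918405/11427212], P' = [19818599/34281636 -75783/5713606 -9694301/11427212; -75783/5713606 309583/2856803 101697/5713606; -9694301/11427212 101697/5713606 23114893/11427212]
step 2: x' = [-6499878989/17615433826, 3074311555/8807716913, -20119582931/17615433826], P' = [5069347470/8807716913 -109893611/8807716913 -14868593997/17615433826; -109893611/8807716913 951984586/8807716913 146149611/8807716913; -14868593997/17615433826 146149611/8807716913 17749335773/8807716913]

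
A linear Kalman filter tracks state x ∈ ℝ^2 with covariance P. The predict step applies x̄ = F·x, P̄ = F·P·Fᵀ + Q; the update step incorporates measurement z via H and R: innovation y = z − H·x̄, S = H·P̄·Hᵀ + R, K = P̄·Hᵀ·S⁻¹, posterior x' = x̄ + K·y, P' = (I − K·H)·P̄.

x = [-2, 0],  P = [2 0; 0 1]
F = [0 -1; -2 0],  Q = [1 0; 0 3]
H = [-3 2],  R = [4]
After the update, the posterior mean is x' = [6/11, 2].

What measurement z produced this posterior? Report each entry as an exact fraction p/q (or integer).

z = [2]

x̄ = F·x = [0, 4]
P̄ = F·P·Fᵀ + Q = [2 0; 0 11]
S = H·P̄·Hᵀ + R = [66]
K = P̄·Hᵀ·S⁻¹ = [-1/11; 1/3]
x' − x̄ = [6/11, -2] = K·y
y = (KᵀK)⁻¹·Kᵀ·(x' − x̄) = [-6]
z = y + H·x̄ = [-6] + [8] = [2]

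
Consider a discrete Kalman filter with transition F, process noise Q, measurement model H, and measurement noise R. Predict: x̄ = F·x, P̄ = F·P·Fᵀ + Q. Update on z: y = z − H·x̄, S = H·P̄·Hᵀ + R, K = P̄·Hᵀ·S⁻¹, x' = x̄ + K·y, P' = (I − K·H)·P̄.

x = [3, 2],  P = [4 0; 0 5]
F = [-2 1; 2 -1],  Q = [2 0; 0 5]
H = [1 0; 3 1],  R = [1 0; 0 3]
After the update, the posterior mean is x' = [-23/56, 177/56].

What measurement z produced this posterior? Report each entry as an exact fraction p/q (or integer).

x̄ = F·x = [-4, 4]
P̄ = F·P·Fᵀ + Q = [23 -21; -21 26]
S = H·P̄·Hᵀ + R = [24 48; 48 110]
K = P̄·Hᵀ·S⁻¹ = [113/168 1/7; -89/56 5/14]
x' − x̄ = [201/56, -47/56] = K·y
y = (KᵀK)⁻¹·Kᵀ·(x' − x̄) = [3, 11]
z = y + H·x̄ = [3, 11] + [-4, -8] = [-1, 3]

z = [-1, 3]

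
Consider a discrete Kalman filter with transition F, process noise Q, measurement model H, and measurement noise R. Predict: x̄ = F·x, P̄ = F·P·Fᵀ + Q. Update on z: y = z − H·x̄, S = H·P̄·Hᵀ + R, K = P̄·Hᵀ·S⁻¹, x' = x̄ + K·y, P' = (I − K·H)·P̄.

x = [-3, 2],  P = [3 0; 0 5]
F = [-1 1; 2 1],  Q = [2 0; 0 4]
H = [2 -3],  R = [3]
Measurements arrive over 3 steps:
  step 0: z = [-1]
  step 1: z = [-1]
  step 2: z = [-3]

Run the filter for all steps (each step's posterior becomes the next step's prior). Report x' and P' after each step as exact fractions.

step 0: x' = [691/244, 519/244], P' = [1911/244 1251/244; 1251/244 899/244]
step 1: x' = [48115/154687, 89442/154687], P' = [325677/154687 210510/154687; 210510/154687 187253/154687]
step 2: x' = [8564973/31669030, 37389313/31669030], P' = [66354897/31669030 42673257/31669030; 42673257/31669030 37808267/31669030]

step 0: x̄ = F·x = [5, -4]
step 0: P̄ = F·P·Fᵀ + Q = [10 -1; -1 21]
step 0: y = z − H·x̄ = [-23]
step 0: S = H·P̄·Hᵀ + R = [244]
step 0: K = P̄·Hᵀ·S⁻¹ = [23/244; -65/244]
step 0: x' = x̄ + K·y = [691/244, 519/244]
step 0: P' = (I − K·H)·P̄ = [1911/244 1251/244; 1251/244 899/244]
step 1: x̄ = F·x = [-43/61, 1901/244]
step 1: P̄ = F·P·Fᵀ + Q = [199/61 -418/61; -418/61 14523/244]
step 1: y = z − H·x̄ = [5803/244]
step 1: S = H·P̄·Hᵀ + R = [154687/244]
step 1: K = P̄·Hᵀ·S⁻¹ = [6608/154687; -46913/154687]
step 1: x' = x̄ + K·y = [48115/154687, 89442/154687]
step 1: P' = (I − K·H)·P̄ = [325677/154687 210510/154687; 210510/154687 187253/154687]
step 2: x̄ = F·x = [3179/11899, 185672/154687]
step 2: P̄ = F·P·Fᵀ + Q = [30868/11899 -19507/11899; -19507/11899 2950749/154687]
step 2: y = z − H·x̄ = [10301/154687]
step 2: S = H·P̄·Hᵀ + R = [31669030/154687]
step 2: K = P̄·Hᵀ·S⁻¹ = [1563341/31669030; -9359429/31669030]
step 2: x' = x̄ + K·y = [8564973/31669030, 37389313/31669030]
step 2: P' = (I − K·H)·P̄ = [66354897/31669030 42673257/31669030; 42673257/31669030 37808267/31669030]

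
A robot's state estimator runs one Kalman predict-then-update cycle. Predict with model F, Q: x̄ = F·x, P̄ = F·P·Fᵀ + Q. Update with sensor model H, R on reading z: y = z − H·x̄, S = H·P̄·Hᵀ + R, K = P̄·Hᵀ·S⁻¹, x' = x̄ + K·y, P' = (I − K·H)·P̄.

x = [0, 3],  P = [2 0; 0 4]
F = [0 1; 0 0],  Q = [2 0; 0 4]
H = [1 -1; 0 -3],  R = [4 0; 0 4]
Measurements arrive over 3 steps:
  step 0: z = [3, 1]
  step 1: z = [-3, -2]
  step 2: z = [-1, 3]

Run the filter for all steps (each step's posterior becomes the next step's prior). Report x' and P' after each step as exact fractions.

step 0: x̄ = F·x = [3, 0]
step 0: P̄ = F·P·Fᵀ + Q = [6 0; 0 4]
step 0: y = z − H·x̄ = [0, 1]
step 0: S = H·P̄·Hᵀ + R = [14 12; 12 40]
step 0: K = P̄·Hᵀ·S⁻¹ = [15/26 -9/52; -1/26 -15/52]
step 0: x' = x̄ + K·y = [147/52, -15/52]
step 0: P' = (I − K·H)·P̄ = [33/13 3/13; 3/13 5/13]
step 1: x̄ = F·x = [-15/52, 0]
step 1: P̄ = F·P·Fᵀ + Q = [31/13 0; 0 4]
step 1: y = z − H·x̄ = [-141/52, -2]
step 1: S = H·P̄·Hᵀ + R = [135/13 12; 12 40]
step 1: K = P̄·Hᵀ·S⁻¹ = [155/441 -31/294; -26/441 -83/294]
step 1: x' = x̄ + K·y = [-101/98, 71/98]
step 1: P' = (I − K·H)·P̄ = [682/441 62/441; 62/441 166/441]
step 2: x̄ = F·x = [71/98, 0]
step 2: P̄ = F·P·Fᵀ + Q = [1048/441 0; 0 4]
step 2: y = z − H·x̄ = [-169/98, 3]
step 2: S = H·P̄·Hᵀ + R = [4576/441 12; 12 40]
step 2: K = P̄·Hᵀ·S⁻¹ = [2620/7471 -786/7471; -441/7471 -2109/7471]
step 2: x' = x̄ + K·y = [-2927/14942, -11133/14942]
step 2: P' = (I − K·H)·P̄ = [11528/7471 1048/7471; 1048/7471 2812/7471]

step 0: x' = [147/52, -15/52], P' = [33/13 3/13; 3/13 5/13]
step 1: x' = [-101/98, 71/98], P' = [682/441 62/441; 62/441 166/441]
step 2: x' = [-2927/14942, -11133/14942], P' = [11528/7471 1048/7471; 1048/7471 2812/7471]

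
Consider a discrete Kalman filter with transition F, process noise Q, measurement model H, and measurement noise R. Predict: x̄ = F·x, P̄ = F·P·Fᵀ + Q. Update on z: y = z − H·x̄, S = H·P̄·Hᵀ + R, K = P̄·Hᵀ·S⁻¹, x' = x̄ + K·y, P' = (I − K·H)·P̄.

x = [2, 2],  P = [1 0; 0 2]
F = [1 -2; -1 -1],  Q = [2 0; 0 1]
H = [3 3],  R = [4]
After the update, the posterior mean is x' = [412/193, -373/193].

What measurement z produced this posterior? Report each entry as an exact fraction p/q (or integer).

z = [1]

x̄ = F·x = [-2, -4]
P̄ = F·P·Fᵀ + Q = [11 3; 3 4]
S = H·P̄·Hᵀ + R = [193]
K = P̄·Hᵀ·S⁻¹ = [42/193; 21/193]
x' − x̄ = [798/193, 399/193] = K·y
y = (KᵀK)⁻¹·Kᵀ·(x' − x̄) = [19]
z = y + H·x̄ = [19] + [-18] = [1]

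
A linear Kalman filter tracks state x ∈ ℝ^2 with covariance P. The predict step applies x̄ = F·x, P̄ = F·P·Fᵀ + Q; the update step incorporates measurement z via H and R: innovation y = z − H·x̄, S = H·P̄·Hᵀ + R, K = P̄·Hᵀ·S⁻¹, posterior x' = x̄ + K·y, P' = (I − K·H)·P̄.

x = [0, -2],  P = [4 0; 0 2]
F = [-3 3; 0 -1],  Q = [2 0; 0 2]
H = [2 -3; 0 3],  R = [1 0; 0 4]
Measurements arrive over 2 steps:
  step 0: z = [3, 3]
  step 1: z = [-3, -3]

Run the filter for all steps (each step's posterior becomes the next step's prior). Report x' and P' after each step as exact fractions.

step 0: x' = [3845/1356, 207/226], P' = [2171/2034 187/339; 187/339 42/113]
step 1: x' = [-454723/131864, -40153/32966], P' = [61355/65932 7939/16483; 7939/16483 5520/16483]

step 0: x̄ = F·x = [-6, 2]
step 0: P̄ = F·P·Fᵀ + Q = [56 -6; -6 4]
step 0: y = z − H·x̄ = [21, -3]
step 0: S = H·P̄·Hᵀ + R = [333 -72; -72 40]
step 0: K = P̄·Hᵀ·S⁻¹ = [488/1017 187/452; -4/339 63/226]
step 0: x' = x̄ + K·y = [3845/1356, 207/226]
step 0: P' = (I − K·H)·P̄ = [2171/2034 187/339; 187/339 42/113]
step 1: x̄ = F·x = [-2603/452, -207/226]
step 1: P̄ = F·P·Fᵀ + Q = [1135/226 61/113; 61/113 268/113]
step 1: y = z − H·x̄ = [652/113, -57/226]
step 1: S = H·P̄·Hᵀ + R = [4063/113 -2046/113; -2046/113 2864/113]
step 1: K = P̄·Hᵀ·S⁻¹ = [13721/32966 23817/65932; -682/16483 4140/16483]
step 1: x' = x̄ + K·y = [-454723/131864, -40153/32966]
step 1: P' = (I − K·H)·P̄ = [61355/65932 7939/16483; 7939/16483 5520/16483]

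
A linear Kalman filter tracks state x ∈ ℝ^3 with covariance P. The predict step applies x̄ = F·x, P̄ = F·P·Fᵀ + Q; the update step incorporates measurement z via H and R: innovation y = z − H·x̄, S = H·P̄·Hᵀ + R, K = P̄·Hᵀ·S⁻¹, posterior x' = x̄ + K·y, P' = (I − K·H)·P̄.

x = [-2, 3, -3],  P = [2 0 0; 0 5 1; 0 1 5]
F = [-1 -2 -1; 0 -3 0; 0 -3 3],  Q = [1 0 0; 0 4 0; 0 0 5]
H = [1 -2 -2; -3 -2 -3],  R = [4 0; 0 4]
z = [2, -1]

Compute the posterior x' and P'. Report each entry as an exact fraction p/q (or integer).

x' = [133707/126850, -4123/50740, -934/1475]
P' = [66107/63425 40897/25370 -2618/1475; 40897/25370 59255/10148 -1549/295; -2618/1475 -1549/295 7676/1475]

x̄ = F·x = [-1, -9, -18]
P̄ = F·P·Fᵀ + Q = [32 33 12; 33 49 36; 12 36 77]
y = z − H·x̄ = [-51, -76]
S = H·P̄·Hᵀ + R = [648 1090; 1090 2225]
K = P̄·Hᵀ·S⁻¹ = [8677/25370 -16271/63425; 1105/10148 -4831/25370; -124/295 79/1475]
x' = x̄ + K·y = [133707/126850, -4123/50740, -934/1475]
P' = (I − K·H)·P̄ = [66107/63425 40897/25370 -2618/1475; 40897/25370 59255/10148 -1549/295; -2618/1475 -1549/295 7676/1475]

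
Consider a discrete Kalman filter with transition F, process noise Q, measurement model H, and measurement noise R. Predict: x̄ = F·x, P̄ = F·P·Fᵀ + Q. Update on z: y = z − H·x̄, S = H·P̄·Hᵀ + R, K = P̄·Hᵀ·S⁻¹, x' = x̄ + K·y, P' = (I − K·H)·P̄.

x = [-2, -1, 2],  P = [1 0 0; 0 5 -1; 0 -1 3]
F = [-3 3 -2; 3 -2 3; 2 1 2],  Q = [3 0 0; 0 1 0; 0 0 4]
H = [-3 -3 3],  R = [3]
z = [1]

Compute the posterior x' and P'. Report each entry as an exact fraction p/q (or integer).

x̄ = F·x = [-1, 2, -1]
P̄ = F·P·Fᵀ + Q = [81 -70 -7; -70 69 15; -7 15 21]
y = z − H·x̄ = [7]
S = H·P̄·Hᵀ + R = [138]
K = P̄·Hᵀ·S⁻¹ = [-9/23; 8/23; 13/46]
x' = x̄ + K·y = [-86/23, 102/23, 45/46]
P' = (I − K·H)·P̄ = [1377/23 -1178/23 190/23; -1178/23 1203/23 33/23; 190/23 33/23 459/46]

x' = [-86/23, 102/23, 45/46]
P' = [1377/23 -1178/23 190/23; -1178/23 1203/23 33/23; 190/23 33/23 459/46]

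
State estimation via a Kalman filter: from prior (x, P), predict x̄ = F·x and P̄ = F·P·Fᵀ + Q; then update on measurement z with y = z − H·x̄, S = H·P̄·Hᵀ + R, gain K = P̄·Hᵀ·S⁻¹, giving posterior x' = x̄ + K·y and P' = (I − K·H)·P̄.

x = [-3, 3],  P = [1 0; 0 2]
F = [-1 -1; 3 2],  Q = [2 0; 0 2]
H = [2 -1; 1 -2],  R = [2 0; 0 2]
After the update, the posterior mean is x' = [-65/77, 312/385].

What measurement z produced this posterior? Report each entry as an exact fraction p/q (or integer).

x̄ = F·x = [0, -3]
P̄ = F·P·Fᵀ + Q = [5 -7; -7 19]
S = H·P̄·Hᵀ + R = [69 83; 83 111]
K = P̄·Hᵀ·S⁻¹ = [31/77 -10/77; 36/385 -183/385]
x' − x̄ = [-65/77, 1467/385] = K·y
y = (KᵀK)⁻¹·Kᵀ·(x' − x̄) = [-5, -9]
z = y + H·x̄ = [-5, -9] + [3, 6] = [-2, -3]

z = [-2, -3]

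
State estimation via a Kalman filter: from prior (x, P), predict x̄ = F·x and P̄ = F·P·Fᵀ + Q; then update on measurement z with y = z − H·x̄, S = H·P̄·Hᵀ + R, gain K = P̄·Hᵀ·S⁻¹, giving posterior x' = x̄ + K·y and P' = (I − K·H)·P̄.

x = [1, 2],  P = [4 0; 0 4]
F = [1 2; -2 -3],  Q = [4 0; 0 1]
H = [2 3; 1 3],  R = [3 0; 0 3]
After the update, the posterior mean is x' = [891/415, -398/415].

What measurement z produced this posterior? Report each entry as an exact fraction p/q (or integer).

z = [2, -1]

x̄ = F·x = [5, -8]
P̄ = F·P·Fᵀ + Q = [24 -32; -32 53]
S = H·P̄·Hᵀ + R = [192 237; 237 312]
K = P̄·Hᵀ·S⁻¹ = [232/415 -272/415; -51/415 623/1245]
x' − x̄ = [-1184/415, 2922/415] = K·y
y = (KᵀK)⁻¹·Kᵀ·(x' − x̄) = [16, 18]
z = y + H·x̄ = [16, 18] + [-14, -19] = [2, -1]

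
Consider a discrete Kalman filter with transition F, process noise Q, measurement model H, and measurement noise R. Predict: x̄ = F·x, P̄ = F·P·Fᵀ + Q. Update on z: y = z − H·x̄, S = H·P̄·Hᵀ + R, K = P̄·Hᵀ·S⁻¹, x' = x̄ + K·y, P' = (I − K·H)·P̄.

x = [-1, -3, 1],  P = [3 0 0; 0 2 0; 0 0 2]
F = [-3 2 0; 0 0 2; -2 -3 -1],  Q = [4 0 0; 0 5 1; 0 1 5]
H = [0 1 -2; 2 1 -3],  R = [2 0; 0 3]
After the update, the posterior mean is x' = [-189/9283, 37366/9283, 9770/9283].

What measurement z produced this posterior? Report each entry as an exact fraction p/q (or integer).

z = [2, 1]

x̄ = F·x = [-3, 2, 10]
P̄ = F·P·Fᵀ + Q = [39 0 6; 0 13 -3; 6 -3 37]
S = H·P̄·Hᵀ + R = [175 226; 226 451]
K = P̄·Hᵀ·S⁻¹ = [-6324/9283 4404/9283; 1199/9283 -148/9283; -11675/27849 -448/27849]
x' − x̄ = [27660/9283, 18800/9283, -83060/9283] = K·y
y = (KᵀK)⁻¹·Kᵀ·(x' − x̄) = [20, 35]
z = y + H·x̄ = [20, 35] + [-18, -34] = [2, 1]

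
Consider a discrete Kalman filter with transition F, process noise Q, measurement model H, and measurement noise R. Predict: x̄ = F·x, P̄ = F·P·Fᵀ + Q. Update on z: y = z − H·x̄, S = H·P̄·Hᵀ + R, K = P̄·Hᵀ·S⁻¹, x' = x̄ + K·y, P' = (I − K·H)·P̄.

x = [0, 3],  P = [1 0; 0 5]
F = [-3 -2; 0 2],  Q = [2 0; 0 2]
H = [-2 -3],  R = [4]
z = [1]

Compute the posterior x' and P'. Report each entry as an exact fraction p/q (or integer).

x̄ = F·x = [-6, 6]
P̄ = F·P·Fᵀ + Q = [31 -20; -20 22]
y = z − H·x̄ = [7]
S = H·P̄·Hᵀ + R = [86]
K = P̄·Hᵀ·S⁻¹ = [-1/43; -13/43]
x' = x̄ + K·y = [-265/43, 167/43]
P' = (I − K·H)·P̄ = [1331/43 -886/43; -886/43 608/43]

x' = [-265/43, 167/43]
P' = [1331/43 -886/43; -886/43 608/43]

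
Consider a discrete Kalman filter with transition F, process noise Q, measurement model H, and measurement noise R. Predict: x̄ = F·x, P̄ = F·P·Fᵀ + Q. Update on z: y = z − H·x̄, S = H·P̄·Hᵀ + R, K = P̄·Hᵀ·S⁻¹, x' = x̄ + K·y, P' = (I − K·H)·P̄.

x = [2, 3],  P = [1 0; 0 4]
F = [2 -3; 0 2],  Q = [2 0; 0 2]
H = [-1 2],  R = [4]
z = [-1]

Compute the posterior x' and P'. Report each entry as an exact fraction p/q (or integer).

x̄ = F·x = [-5, 6]
P̄ = F·P·Fᵀ + Q = [42 -24; -24 18]
y = z − H·x̄ = [-18]
S = H·P̄·Hᵀ + R = [214]
K = P̄·Hᵀ·S⁻¹ = [-45/107; 30/107]
x' = x̄ + K·y = [275/107, 102/107]
P' = (I − K·H)·P̄ = [444/107 132/107; 132/107 126/107]

x' = [275/107, 102/107]
P' = [444/107 132/107; 132/107 126/107]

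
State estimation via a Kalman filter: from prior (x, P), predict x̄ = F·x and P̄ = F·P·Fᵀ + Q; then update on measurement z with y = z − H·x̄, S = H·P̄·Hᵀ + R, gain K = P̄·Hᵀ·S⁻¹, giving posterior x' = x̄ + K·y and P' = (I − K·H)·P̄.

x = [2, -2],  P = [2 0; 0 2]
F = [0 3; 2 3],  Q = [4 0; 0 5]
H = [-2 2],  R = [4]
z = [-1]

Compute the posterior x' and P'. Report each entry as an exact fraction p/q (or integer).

x' = [-5, -21/4]
P' = [190/9 188/9; 188/9 389/18]

x̄ = F·x = [-6, -2]
P̄ = F·P·Fᵀ + Q = [22 18; 18 31]
y = z − H·x̄ = [-9]
S = H·P̄·Hᵀ + R = [72]
K = P̄·Hᵀ·S⁻¹ = [-1/9; 13/36]
x' = x̄ + K·y = [-5, -21/4]
P' = (I − K·H)·P̄ = [190/9 188/9; 188/9 389/18]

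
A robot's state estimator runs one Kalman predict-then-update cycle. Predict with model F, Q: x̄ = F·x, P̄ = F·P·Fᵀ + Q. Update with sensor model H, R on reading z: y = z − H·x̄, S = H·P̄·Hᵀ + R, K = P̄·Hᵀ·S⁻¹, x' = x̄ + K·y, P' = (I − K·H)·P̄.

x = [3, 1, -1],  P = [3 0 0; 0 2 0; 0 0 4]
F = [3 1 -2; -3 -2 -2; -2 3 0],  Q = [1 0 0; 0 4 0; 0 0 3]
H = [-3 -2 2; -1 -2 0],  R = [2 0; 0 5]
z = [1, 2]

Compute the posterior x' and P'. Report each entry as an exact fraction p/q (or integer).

x' = [92293/21920, -293981/87680, 29739/8768]
P' = [74189/5480 -161173/21920 27795/2192; -161173/21920 453261/87680 -50235/8768; 27795/2192 -50235/8768 59217/4384]

x̄ = F·x = [12, -9, -3]
P̄ = F·P·Fᵀ + Q = [46 -15 -12; -15 55 6; -12 6 33]
y = z − H·x̄ = [25, -4]
S = H·P̄·Hᵀ + R = [684 238; 238 211]
K = P̄·Hᵀ·S⁻¹ = [-6011/21920 2559/10960; 11427/87680 -26183/43840; 1899/8768 -1071/4384]
x' = x̄ + K·y = [92293/21920, -293981/87680, 29739/8768]
P' = (I − K·H)·P̄ = [74189/5480 -161173/21920 27795/2192; -161173/21920 453261/87680 -50235/8768; 27795/2192 -50235/8768 59217/4384]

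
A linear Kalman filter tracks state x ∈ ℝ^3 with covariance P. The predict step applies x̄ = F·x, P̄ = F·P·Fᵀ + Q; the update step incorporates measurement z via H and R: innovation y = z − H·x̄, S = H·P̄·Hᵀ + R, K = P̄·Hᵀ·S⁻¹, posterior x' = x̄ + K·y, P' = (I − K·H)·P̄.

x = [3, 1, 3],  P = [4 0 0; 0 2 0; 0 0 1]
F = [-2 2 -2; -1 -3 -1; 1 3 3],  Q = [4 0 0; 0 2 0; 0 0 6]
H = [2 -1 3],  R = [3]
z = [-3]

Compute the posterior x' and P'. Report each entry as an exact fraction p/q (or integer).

x̄ = F·x = [-10, -9, 15]
P̄ = F·P·Fᵀ + Q = [32 -2 -2; -2 25 -25; -2 -25 37]
y = z − H·x̄ = [-37]
S = H·P̄·Hᵀ + R = [623]
K = P̄·Hᵀ·S⁻¹ = [60/623; -104/623; 132/623]
x' = x̄ + K·y = [-8450/623, -1759/623, 4461/623]
P' = (I − K·H)·P̄ = [16336/623 4994/623 -9166/623; 4994/623 4759/623 -1847/623; -9166/623 -1847/623 5627/623]

x' = [-8450/623, -1759/623, 4461/623]
P' = [16336/623 4994/623 -9166/623; 4994/623 4759/623 -1847/623; -9166/623 -1847/623 5627/623]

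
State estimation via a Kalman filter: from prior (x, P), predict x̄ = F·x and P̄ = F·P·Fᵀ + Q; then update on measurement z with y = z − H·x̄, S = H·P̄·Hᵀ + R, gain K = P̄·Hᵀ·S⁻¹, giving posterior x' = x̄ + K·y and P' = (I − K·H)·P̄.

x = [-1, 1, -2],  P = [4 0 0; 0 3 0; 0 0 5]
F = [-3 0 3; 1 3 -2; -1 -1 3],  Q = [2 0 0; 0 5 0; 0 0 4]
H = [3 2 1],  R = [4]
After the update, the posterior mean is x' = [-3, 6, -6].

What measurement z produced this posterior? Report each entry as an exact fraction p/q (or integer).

x̄ = F·x = [-3, 6, -6]
P̄ = F·P·Fᵀ + Q = [83 -42 57; -42 56 -43; 57 -43 56]
S = H·P̄·Hᵀ + R = [697]
K = P̄·Hᵀ·S⁻¹ = [222/697; -57/697; 141/697]
x' − x̄ = [0, 0, 0] = K·y
y = (KᵀK)⁻¹·Kᵀ·(x' − x̄) = [0]
z = y + H·x̄ = [0] + [-3] = [-3]

z = [-3]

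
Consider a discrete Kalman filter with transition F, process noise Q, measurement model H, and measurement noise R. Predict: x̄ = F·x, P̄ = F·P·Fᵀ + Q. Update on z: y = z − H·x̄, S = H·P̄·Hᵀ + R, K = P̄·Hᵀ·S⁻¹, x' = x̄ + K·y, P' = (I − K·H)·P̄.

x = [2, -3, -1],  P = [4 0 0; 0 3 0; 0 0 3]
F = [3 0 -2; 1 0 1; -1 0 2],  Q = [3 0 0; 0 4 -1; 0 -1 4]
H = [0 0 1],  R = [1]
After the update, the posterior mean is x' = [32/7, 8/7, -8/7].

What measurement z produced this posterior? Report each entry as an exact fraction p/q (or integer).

z = [-1]

x̄ = F·x = [8, 1, -4]
P̄ = F·P·Fᵀ + Q = [51 6 -24; 6 11 1; -24 1 20]
S = H·P̄·Hᵀ + R = [21]
K = P̄·Hᵀ·S⁻¹ = [-8/7; 1/21; 20/21]
x' − x̄ = [-24/7, 1/7, 20/7] = K·y
y = (KᵀK)⁻¹·Kᵀ·(x' − x̄) = [3]
z = y + H·x̄ = [3] + [-4] = [-1]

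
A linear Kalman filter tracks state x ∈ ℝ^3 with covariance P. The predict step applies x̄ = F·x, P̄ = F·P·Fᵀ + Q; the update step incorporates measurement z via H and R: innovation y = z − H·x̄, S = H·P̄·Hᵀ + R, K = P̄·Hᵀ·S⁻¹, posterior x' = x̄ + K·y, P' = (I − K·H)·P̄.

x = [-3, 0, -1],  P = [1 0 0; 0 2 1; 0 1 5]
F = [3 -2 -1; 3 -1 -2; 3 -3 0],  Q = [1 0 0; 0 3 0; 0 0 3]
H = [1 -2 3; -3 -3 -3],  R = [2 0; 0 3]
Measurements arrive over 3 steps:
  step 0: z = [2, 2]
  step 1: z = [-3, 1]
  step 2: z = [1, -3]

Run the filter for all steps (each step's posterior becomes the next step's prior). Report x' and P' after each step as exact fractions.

step 0: x' = [-1213/3642, -793/1214, 363/1214], P' = [132659/116544 -15199/38848 -24801/38848; -15199/38848 12785/38848 8463/38848; -24801/38848 8463/38848 18993/38848]
step 1: x' = [-3210287/16713567, 37534421/94710213, -53814286/94710213], P' = [1112723/983151 -2190839/5571189 -3521333/5571189; -2190839/5571189 10346792/31570071 6958871/31570071; -3521333/5571189 6958871/31570071 15222281/31570071]
step 2: x' = [506049755161/1372723292892, 140432764623/457574430964, 156090556449/457574430964], P' = [1035642540565/915148861928 -359894938355/915148861928 -578331388933/915148861928; -359894938355/915148861928 299926643245/915148861928 201739566867/915148861928; -578331388933/915148861928 201739566867/915148861928 441175956357/915148861928]

step 0: x̄ = F·x = [-8, -7, -9]
step 0: P̄ = F·P·Fᵀ + Q = [27 28 24; 28 38 21; 24 21 30]
step 0: y = z − H·x̄ = [23, -70]
step 0: S = H·P̄·Hᵀ + R = [231 -390; -390 2172]
step 0: K = P̄·Hᵀ·S⁻¹ = [161/58272 -12659/116544; -3845/19424 -6049/38848; 3813/19424 -2655/38848]
step 0: x' = x̄ + K·y = [-1213/3642, -793/1214, 363/1214]
step 0: P' = (I − K·H)·P̄ = [132659/116544 -15199/38848 -24801/38848; -15199/38848 12785/38848 8463/38848; -24801/38848 8463/38848 18993/38848]
step 1: x̄ = F·x = [5/607, -573/607, 583/607]
step 1: P̄ = F·P·Fᵀ + Q = [218001/9712 107981/4856 25077/1214; 107981/4856 64121/2428 12786/607; 25077/1214 12786/607 14112/607]
step 1: y = z − H·x̄ = [-4721/607, 652/607]
step 1: S = H·P̄·Hᵀ + R = [1180425/9712 -3520461/9712; -3520461/9712 17512401/9712]
step 1: K = P̄·Hᵀ·S⁻¹ = [184664/16713567 -1779775/16713567; -18347588/94710213 -14672726/94710213; 17692321/94710213 -6680795/94710213]
step 1: x' = x̄ + K·y = [-3210287/16713567, 37534421/94710213, -53814286/94710213]
step 1: P' = (I − K·H)·P̄ = [1112723/983151 -2190839/5571189 -3521333/5571189; -2190839/5571189 10346792/31570071 6958871/31570071; -3521333/5571189 6958871/31570071 15222281/31570071]
step 2: x̄ = F·x = [-4460555/5571189, 15519272/94710213, -167178142/94710213]
step 2: P̄ = F·P·Fᵀ + Q = [2443925/109239 41107660/1857063 38271664/1857063; 41107660/1857063 829297730/31570071 663072923/31570071; 38271664/1857063 663072923/31570071 732873866/31570071]
step 2: y = z − H·x̄ = [54085586/7285401, -6317618/619021]
step 2: S = H·P̄·Hᵀ + R = [294923381/2428467 -17253558/47617; -17253558/47617 65439780/36413]
step 2: K = P̄·Hᵀ·S⁻¹ = [729937517/65367775852 -97416213277/915148861928; -12661768723/65367775852 -141771271757/915148861928; 12204190943/65367775852 -64584134291/915148861928]
step 2: x' = x̄ + K·y = [506049755161/1372723292892, 140432764623/457574430964, 156090556449/457574430964]
step 2: P' = (I − K·H)·P̄ = [1035642540565/915148861928 -359894938355/915148861928 -578331388933/915148861928; -359894938355/915148861928 299926643245/915148861928 201739566867/915148861928; -578331388933/915148861928 201739566867/915148861928 441175956357/915148861928]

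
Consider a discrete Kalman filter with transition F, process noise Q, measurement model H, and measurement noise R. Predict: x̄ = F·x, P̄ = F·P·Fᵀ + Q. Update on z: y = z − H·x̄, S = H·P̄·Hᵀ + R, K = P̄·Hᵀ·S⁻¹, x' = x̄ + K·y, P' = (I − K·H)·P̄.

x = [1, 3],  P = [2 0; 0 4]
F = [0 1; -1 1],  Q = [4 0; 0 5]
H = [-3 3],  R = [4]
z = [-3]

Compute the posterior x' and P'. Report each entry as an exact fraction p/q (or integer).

x̄ = F·x = [3, 2]
P̄ = F·P·Fᵀ + Q = [8 4; 4 11]
y = z − H·x̄ = [0]
S = H·P̄·Hᵀ + R = [103]
K = P̄·Hᵀ·S⁻¹ = [-12/103; 21/103]
x' = x̄ + K·y = [3, 2]
P' = (I − K·H)·P̄ = [680/103 664/103; 664/103 692/103]

x' = [3, 2]
P' = [680/103 664/103; 664/103 692/103]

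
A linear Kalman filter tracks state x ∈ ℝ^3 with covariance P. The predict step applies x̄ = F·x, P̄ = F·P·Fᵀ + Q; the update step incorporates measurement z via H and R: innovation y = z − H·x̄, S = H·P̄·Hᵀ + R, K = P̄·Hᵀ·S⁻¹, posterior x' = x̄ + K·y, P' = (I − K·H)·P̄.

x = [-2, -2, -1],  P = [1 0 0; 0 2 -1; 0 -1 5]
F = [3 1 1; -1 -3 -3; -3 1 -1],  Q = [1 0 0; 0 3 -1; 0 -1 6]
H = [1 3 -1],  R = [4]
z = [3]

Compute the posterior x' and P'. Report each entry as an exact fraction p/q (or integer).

x' = [-1287/167, 893/167, 859/167]
P' = [4281/334 -1413/167 -4089/334; -1413/167 1221/167 2014/167; -4089/334 2014/167 8007/334]

x̄ = F·x = [-9, 11, 5]
P̄ = F·P·Fᵀ + Q = [15 -18 -12; -18 49 11; -12 11 24]
y = z − H·x̄ = [-16]
S = H·P̄·Hᵀ + R = [334]
K = P̄·Hᵀ·S⁻¹ = [-27/334; 59/167; -3/334]
x' = x̄ + K·y = [-1287/167, 893/167, 859/167]
P' = (I − K·H)·P̄ = [4281/334 -1413/167 -4089/334; -1413/167 1221/167 2014/167; -4089/334 2014/167 8007/334]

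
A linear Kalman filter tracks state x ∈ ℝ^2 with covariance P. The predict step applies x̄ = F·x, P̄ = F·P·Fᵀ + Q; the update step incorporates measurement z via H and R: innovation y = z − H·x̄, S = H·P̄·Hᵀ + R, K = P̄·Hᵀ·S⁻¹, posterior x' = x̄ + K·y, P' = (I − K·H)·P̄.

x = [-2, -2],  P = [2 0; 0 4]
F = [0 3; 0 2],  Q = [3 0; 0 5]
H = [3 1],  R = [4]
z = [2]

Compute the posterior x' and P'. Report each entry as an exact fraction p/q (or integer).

x' = [33/65, 19/65]
P' = [399/520 -633/520; -633/520 2271/520]

x̄ = F·x = [-6, -4]
P̄ = F·P·Fᵀ + Q = [39 24; 24 21]
y = z − H·x̄ = [24]
S = H·P̄·Hᵀ + R = [520]
K = P̄·Hᵀ·S⁻¹ = [141/520; 93/520]
x' = x̄ + K·y = [33/65, 19/65]
P' = (I − K·H)·P̄ = [399/520 -633/520; -633/520 2271/520]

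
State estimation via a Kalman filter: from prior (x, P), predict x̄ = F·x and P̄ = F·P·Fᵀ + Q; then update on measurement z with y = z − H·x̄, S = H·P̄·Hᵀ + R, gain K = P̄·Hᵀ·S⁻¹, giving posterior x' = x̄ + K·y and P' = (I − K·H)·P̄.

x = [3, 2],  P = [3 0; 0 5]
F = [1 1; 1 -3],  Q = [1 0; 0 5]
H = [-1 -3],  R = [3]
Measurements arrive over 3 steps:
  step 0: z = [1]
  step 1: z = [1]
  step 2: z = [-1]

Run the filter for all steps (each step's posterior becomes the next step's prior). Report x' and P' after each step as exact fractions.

step 0: x̄ = F·x = [5, -3]
step 0: P̄ = F·P·Fᵀ + Q = [9 -12; -12 53]
step 0: y = z − H·x̄ = [-3]
step 0: S = H·P̄·Hᵀ + R = [417]
step 0: K = P̄·Hᵀ·S⁻¹ = [9/139; -49/139]
step 0: x' = x̄ + K·y = [668/139, -270/139]
step 0: P' = (I − K·H)·P̄ = [1008/139 -345/139; -345/139 164/139]
step 1: x̄ = F·x = [398/139, 1478/139]
step 1: P̄ = F·P·Fᵀ + Q = [621/139 1206/139; 1206/139 5249/139]
step 1: y = z − H·x̄ = [4971/139]
step 1: S = H·P̄·Hᵀ + R = [55515/139]
step 1: K = P̄·Hᵀ·S⁻¹ = [-1413/18505; -5651/18505]
step 1: x' = x̄ + K·y = [2453/18505, -5329/18505]
step 1: P' = (I − K·H)·P̄ = [39582/18505 -11781/18505; -11781/18505 9578/18505]
step 2: x̄ = F·x = [-2876/18505, 3688/3701]
step 2: P̄ = F·P·Fᵀ + Q = [44103/18505 6882/3701; 6882/3701 57799/3701]
step 2: y = z − H·x̄ = [33939/18505]
step 2: S = H·P̄·Hᵀ + R = [2907033/18505]
step 2: K = P̄·Hᵀ·S⁻¹ = [-49111/969011; -300465/969011]
step 2: x' = x̄ + K·y = [-240673/969011, 414541/969011]
step 2: P' = (I − K·H)·P̄ = [1918434/969011 -590367/969011; -590367/969011 497254/969011]

step 0: x' = [668/139, -270/139], P' = [1008/139 -345/139; -345/139 164/139]
step 1: x' = [2453/18505, -5329/18505], P' = [39582/18505 -11781/18505; -11781/18505 9578/18505]
step 2: x' = [-240673/969011, 414541/969011], P' = [1918434/969011 -590367/969011; -590367/969011 497254/969011]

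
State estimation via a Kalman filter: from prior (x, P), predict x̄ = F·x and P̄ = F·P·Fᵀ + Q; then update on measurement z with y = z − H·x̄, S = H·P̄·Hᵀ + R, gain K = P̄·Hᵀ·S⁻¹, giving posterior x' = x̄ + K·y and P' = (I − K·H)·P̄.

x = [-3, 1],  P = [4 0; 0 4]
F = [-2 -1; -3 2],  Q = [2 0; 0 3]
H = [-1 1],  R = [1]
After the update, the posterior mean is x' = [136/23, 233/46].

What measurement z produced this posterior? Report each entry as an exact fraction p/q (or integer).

z = [-1]

x̄ = F·x = [5, 11]
P̄ = F·P·Fᵀ + Q = [22 16; 16 55]
S = H·P̄·Hᵀ + R = [46]
K = P̄·Hᵀ·S⁻¹ = [-3/23; 39/46]
x' − x̄ = [21/23, -273/46] = K·y
y = (KᵀK)⁻¹·Kᵀ·(x' − x̄) = [-7]
z = y + H·x̄ = [-7] + [6] = [-1]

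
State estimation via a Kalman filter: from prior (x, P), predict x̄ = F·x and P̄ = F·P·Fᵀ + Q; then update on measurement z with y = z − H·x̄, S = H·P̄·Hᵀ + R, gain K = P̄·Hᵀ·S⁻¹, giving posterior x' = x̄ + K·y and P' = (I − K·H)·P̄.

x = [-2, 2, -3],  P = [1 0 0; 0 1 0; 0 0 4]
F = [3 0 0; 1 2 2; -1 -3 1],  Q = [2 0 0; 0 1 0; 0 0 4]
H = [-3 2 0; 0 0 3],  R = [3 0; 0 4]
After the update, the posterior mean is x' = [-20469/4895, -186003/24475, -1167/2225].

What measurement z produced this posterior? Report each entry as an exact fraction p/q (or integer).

x̄ = F·x = [-6, -4, -7]
P̄ = F·P·Fᵀ + Q = [11 3 -3; 3 22 1; -3 1 18]
S = H·P̄·Hᵀ + R = [154 33; 33 166]
K = P̄·Hᵀ·S⁻¹ = [-837/4895 -9/445; 5711/24475 -63/2225; 4/2225 723/2225]
x' − x̄ = [8901/4895, -88103/24475, 14408/2225] = K·y
y = (KᵀK)⁻¹·Kᵀ·(x' − x̄) = [-13, 20]
z = y + H·x̄ = [-13, 20] + [10, -21] = [-3, -1]

z = [-3, -1]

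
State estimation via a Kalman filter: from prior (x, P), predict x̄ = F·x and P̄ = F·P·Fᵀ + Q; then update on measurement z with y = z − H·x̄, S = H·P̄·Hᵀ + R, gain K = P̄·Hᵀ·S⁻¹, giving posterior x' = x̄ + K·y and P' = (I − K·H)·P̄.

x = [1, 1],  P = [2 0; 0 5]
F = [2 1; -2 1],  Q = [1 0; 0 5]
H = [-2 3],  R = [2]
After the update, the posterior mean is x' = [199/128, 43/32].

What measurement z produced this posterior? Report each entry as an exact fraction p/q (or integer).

x̄ = F·x = [3, -1]
P̄ = F·P·Fᵀ + Q = [14 -3; -3 18]
S = H·P̄·Hᵀ + R = [256]
K = P̄·Hᵀ·S⁻¹ = [-37/256; 15/64]
x' − x̄ = [-185/128, 75/32] = K·y
y = (KᵀK)⁻¹·Kᵀ·(x' − x̄) = [10]
z = y + H·x̄ = [10] + [-9] = [1]

z = [1]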